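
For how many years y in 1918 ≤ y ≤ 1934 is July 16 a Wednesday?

Day of week of July 16 in each year:
1918: Tue, 1919: Wed ✓, 1920: Fri, 1921: Sat, 1922: Sun, 1923: Mon, 1924: Wed ✓, 1925: Thu, 1926: Fri, 1927: Sat, 1928: Mon, 1929: Tue, 1930: Wed ✓, 1931: Thu, 1932: Sat, 1933: Sun, 1934: Mon
Wednesdays: 1919, 1924, 1930.

3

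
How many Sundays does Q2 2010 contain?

2010-04-01 is a Thursday.
That's 91 days from start to end, counting both.
91 = 7 × 13, so the span is exactly 13 full weeks.
Each full week contributes one Sunday: 13 so far.

13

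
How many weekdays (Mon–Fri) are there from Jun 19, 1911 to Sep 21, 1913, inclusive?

Jun 19, 1911 is a Monday.
That's 826 days from start to end, counting both.
826 = 7 × 118, so the span is exactly 118 full weeks.
Each full week contributes 5 weekdays (Mon–Fri): 118 × 5 = 590.

590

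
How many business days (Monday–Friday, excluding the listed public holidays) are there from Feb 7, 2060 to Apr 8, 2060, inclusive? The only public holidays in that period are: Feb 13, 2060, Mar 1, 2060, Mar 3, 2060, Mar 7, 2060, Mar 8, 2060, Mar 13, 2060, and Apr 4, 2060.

Feb 7, 2060 is a Saturday.
From Feb 7, 2060 to Apr 8, 2060 is 62 days inclusive.
62 = 7 × 8 + 6, so there are 8 full weeks plus 6 extra days.
Each full week contributes 5 weekdays (Mon–Fri): 8 × 5 = 40.
The 6 extra days are Sat, Sun, Mon, Tue, Wed, Thu — 4 of them qualify.
Total: 40 + 4 = 44.
Holidays: Feb 13, 2060 (Fri); Mar 1, 2060 (Mon); Mar 3, 2060 (Wed); Mar 7, 2060 (Sun); Mar 8, 2060 (Mon); Mar 13, 2060 (Sat); Apr 4, 2060 (Sun).
4 of the 7 holidays fall on weekdays; the rest are weekends and were already excluded.
Business days: 44 − 4 = 40.

40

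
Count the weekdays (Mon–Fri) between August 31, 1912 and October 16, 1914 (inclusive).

August 31, 1912 is a Saturday.
From August 31, 1912 to October 16, 1914 is 777 days inclusive.
777 = 7 × 111, so the span is exactly 111 full weeks.
Each full week contributes 5 weekdays (Mon–Fri): 111 × 5 = 555.
Total: 555.

555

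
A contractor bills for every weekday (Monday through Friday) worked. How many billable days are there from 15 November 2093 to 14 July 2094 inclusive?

173 weekdays

15 November 2093 is a Sunday.
That's 242 days from start to end, counting both.
242 = 7 × 34 + 4, so there are 34 full weeks plus 4 extra days.
Each full week contributes 5 weekdays (Mon–Fri): 34 × 5 = 170.
The 4 extra days are Sunday, Monday, Tuesday, Wednesday — 3 of them qualify.
Total: 170 + 3 = 173.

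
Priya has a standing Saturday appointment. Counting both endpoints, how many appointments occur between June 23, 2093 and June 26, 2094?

June 23, 2093 is a Tuesday.
From June 23, 2093 to June 26, 2094 is 369 days inclusive.
369 = 7 × 52 + 5, so there are 52 full weeks plus 5 extra days.
Each full week contributes one Saturday: 52 so far.
The 5 extra days are Tuesday, Wednesday, Thursday, Friday, Saturday — 1 of them qualifies.
Total: 52 + 1 = 53.

53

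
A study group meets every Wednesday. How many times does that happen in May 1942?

4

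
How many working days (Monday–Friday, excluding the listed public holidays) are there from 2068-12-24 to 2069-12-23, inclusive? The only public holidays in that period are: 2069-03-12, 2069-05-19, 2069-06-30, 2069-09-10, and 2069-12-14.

259 working days

2068-12-24 is a Monday.
That's 365 days from start to end, counting both.
365 = 7 × 52 + 1, so there are 52 full weeks plus 1 extra day.
Each full week contributes 5 weekdays (Mon–Fri): 52 × 5 = 260.
The 1 extra day is Mon — 1 of them qualifies.
Total: 260 + 1 = 261.
Holidays: 2069-03-12 (Tue); 2069-05-19 (Sun); 2069-06-30 (Sun); 2069-09-10 (Tue); 2069-12-14 (Sat).
2 of the 5 holidays fall on weekdays; the rest are weekends and were already excluded.
Business days: 261 − 2 = 259.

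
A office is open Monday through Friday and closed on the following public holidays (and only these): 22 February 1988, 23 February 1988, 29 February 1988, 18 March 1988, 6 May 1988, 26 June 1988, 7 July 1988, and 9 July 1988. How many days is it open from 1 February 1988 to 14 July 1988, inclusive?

113 working days

1 February 1988 is a Monday.
That's 165 days from start to end, counting both.
165 = 7 × 23 + 4, so there are 23 full weeks plus 4 extra days.
Each full week contributes 5 weekdays (Mon–Fri): 23 × 5 = 115.
The 4 extra days are Mon, Tue, Wed, Thu — 4 of them qualify.
Total: 115 + 4 = 119.
Holidays: 22 February 1988 (Mon); 23 February 1988 (Tue); 29 February 1988 (Mon); 18 March 1988 (Fri); 6 May 1988 (Fri); 26 June 1988 (Sun); 7 July 1988 (Thu); 9 July 1988 (Sat).
6 of the 8 holidays fall on weekdays; the rest are weekends and were already excluded.
Business days: 119 − 6 = 113.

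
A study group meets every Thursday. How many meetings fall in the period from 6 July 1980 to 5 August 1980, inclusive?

6 July 1980 is a Sunday.
That's 31 days from start to end, counting both.
31 = 7 × 4 + 3, so there are 4 full weeks plus 3 extra days.
Each full week contributes one Thursday: 4 so far.
The 3 extra days are Sunday, Monday, Tuesday — none qualify.
Total: 4 + 0 = 4.

4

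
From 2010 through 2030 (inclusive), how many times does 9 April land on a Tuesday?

Day of week of April 9 in each year:
2010: Fri, 2011: Sat, 2012: Mon, 2013: Tue ✓, 2014: Wed, 2015: Thu, 2016: Sat, 2017: Sun, 2018: Mon, 2019: Tue ✓, 2020: Thu, 2021: Fri, 2022: Sat, 2023: Sun, 2024: Tue ✓, 2025: Wed, 2026: Thu, 2027: Fri, 2028: Sun, 2029: Mon, 2030: Tue ✓
Tuesdays: 2013, 2019, 2024, 2030.

4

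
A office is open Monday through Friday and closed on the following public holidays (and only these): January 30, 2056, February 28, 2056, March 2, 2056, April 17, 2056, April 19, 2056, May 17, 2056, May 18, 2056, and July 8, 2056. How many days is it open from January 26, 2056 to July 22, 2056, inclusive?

January 26, 2056 is a Wednesday.
The range spans 179 days (inclusive of both endpoints).
179 = 7 × 25 + 4, so there are 25 full weeks plus 4 extra days.
Each full week contributes 5 weekdays (Mon–Fri): 25 × 5 = 125.
The 4 extra days are Wed, Thu, Fri, Sat — 3 of them qualify.
Total: 125 + 3 = 128.
Holidays: January 30, 2056 (Sun); February 28, 2056 (Mon); March 2, 2056 (Thu); April 17, 2056 (Mon); April 19, 2056 (Wed); May 17, 2056 (Wed); May 18, 2056 (Thu); July 8, 2056 (Sat).
6 of the 8 holidays fall on weekdays; the rest are weekends and were already excluded.
Business days: 128 − 6 = 122.

122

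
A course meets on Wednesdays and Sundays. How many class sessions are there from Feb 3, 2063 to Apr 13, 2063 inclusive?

20

Feb 3, 2063 is a Saturday.
That's 70 days from start to end, counting both.
70 = 7 × 10, so the span is exactly 10 full weeks.
Each full week contributes 2 days from the set (Wed, Sun): 10 × 2 = 20.
Total: 20.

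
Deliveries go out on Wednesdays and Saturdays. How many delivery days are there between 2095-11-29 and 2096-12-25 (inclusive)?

2095-11-29 is a Tuesday.
That's 393 days from start to end, counting both.
393 = 7 × 56 + 1, so there are 56 full weeks plus 1 extra day.
Each full week contributes 2 days from the set (Wed, Sat): 56 × 2 = 112.
The 1 extra day is Tue — none qualify.
Total: 112 + 0 = 112.

112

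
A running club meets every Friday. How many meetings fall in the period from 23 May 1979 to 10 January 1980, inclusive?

23 May 1979 is a Wednesday.
That's 233 days from start to end, counting both.
233 = 7 × 33 + 2, so there are 33 full weeks plus 2 extra days.
Each full week contributes one Friday: 33 so far.
The 2 extra days are Wed, Thu — none qualify.
Total: 33 + 0 = 33.

33 Fridays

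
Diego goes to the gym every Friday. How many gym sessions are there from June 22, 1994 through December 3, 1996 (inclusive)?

June 22, 1994 is a Wednesday.
From June 22, 1994 to December 3, 1996 is 896 days inclusive.
896 = 7 × 128, so the span is exactly 128 full weeks.
Each full week contributes one Friday: 128 so far.
Total: 128.

128 Fridays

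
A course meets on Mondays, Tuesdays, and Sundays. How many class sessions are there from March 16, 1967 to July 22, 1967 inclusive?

March 16, 1967 is a Thursday.
The range spans 129 days (inclusive of both endpoints).
129 = 7 × 18 + 3, so there are 18 full weeks plus 3 extra days.
Each full week contributes 3 days from the set (Mon, Tue, Sun): 18 × 3 = 54.
The 3 extra days are Thu, Fri, Sat — none qualify.
Total: 54 + 0 = 54.

54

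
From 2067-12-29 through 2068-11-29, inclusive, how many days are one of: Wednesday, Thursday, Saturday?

145

2067-12-29 is a Thursday.
That's 337 days from start to end, counting both.
337 = 7 × 48 + 1, so there are 48 full weeks plus 1 extra day.
Each full week contributes 3 days from the set (Wed, Thu, Sat): 48 × 3 = 144.
The 1 extra day is Thursday — 1 of them qualifies.
Total: 144 + 1 = 145.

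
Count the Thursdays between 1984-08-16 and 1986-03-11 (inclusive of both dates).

82

1984-08-16 is a Thursday.
That's 573 days from start to end, counting both.
573 = 7 × 81 + 6, so there are 81 full weeks plus 6 extra days.
Each full week contributes one Thursday: 81 so far.
The 6 extra days are Thu, Fri, Sat, Sun, Mon, Tue — 1 of them qualifies.
Total: 81 + 1 = 82.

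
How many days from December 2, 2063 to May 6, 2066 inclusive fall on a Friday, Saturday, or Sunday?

December 2, 2063 is a Sunday.
That's 887 days from start to end, counting both.
887 = 7 × 126 + 5, so there are 126 full weeks plus 5 extra days.
Each full week contributes 3 days from the set (Fri, Sat, Sun): 126 × 3 = 378.
The 5 extra days are Sunday, Monday, Tuesday, Wednesday, Thursday — 1 of them qualifies.
Total: 378 + 1 = 379.

379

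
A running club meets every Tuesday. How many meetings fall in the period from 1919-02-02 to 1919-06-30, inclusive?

1919-02-02 is a Sunday.
That's 149 days from start to end, counting both.
149 = 7 × 21 + 2, so there are 21 full weeks plus 2 extra days.
Each full week contributes one Tuesday: 21 so far.
The 2 extra days are Sunday, Monday — none qualify.
Total: 21 + 0 = 21.

21 Tuesdays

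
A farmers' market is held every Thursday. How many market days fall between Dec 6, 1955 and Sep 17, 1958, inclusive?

Dec 6, 1955 is a Tuesday.
From Dec 6, 1955 to Sep 17, 1958 is 1017 days inclusive.
1017 = 7 × 145 + 2, so there are 145 full weeks plus 2 extra days.
Each full week contributes one Thursday: 145 so far.
The 2 extra days are Tue, Wed — none qualify.
Total: 145 + 0 = 145.

145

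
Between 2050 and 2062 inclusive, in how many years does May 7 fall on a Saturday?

Day of week of May 7 in each year:
2050: Sat ✓, 2051: Sun, 2052: Tue, 2053: Wed, 2054: Thu, 2055: Fri, 2056: Sun, 2057: Mon, 2058: Tue, 2059: Wed, 2060: Fri, 2061: Sat ✓, 2062: Sun
Saturdays: 2050, 2061.

2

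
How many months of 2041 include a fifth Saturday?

4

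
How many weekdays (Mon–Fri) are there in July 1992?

1 July 1992 is a Wednesday.
That's 31 days from start to end, counting both.
31 = 7 × 4 + 3, so there are 4 full weeks plus 3 extra days.
Each full week contributes 5 weekdays (Mon–Fri): 4 × 5 = 20.
The 3 extra days are Wed, Thu, Fri — 3 of them qualify.
Total: 20 + 3 = 23.

23 weekdays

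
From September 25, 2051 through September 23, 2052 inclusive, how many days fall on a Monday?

53 Mondays

September 25, 2051 is a Monday.
From September 25, 2051 to September 23, 2052 is 365 days inclusive.
365 = 7 × 52 + 1, so there are 52 full weeks plus 1 extra day.
Each full week contributes one Monday: 52 so far.
The 1 extra day is Monday — 1 of them qualifies.
Total: 52 + 1 = 53.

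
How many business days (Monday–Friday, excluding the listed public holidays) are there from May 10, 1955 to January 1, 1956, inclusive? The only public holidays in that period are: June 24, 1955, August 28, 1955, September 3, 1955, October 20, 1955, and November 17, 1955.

May 10, 1955 is a Tuesday.
That's 237 days from start to end, counting both.
237 = 7 × 33 + 6, so there are 33 full weeks plus 6 extra days.
Each full week contributes 5 weekdays (Mon–Fri): 33 × 5 = 165.
The 6 extra days are Tuesday, Wednesday, Thursday, Friday, Saturday, Sunday — 4 of them qualify.
Total: 165 + 4 = 169.
Holidays: June 24, 1955 (Fri); August 28, 1955 (Sun); September 3, 1955 (Sat); October 20, 1955 (Thu); November 17, 1955 (Thu).
3 of the 5 holidays fall on weekdays; the rest are weekends and were already excluded.
Business days: 169 − 3 = 166.

166 business days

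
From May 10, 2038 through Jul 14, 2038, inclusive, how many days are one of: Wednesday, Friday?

May 10, 2038 is a Monday.
That's 66 days from start to end, counting both.
66 = 7 × 9 + 3, so there are 9 full weeks plus 3 extra days.
Each full week contributes 2 days from the set (Wed, Fri): 9 × 2 = 18.
The 3 extra days are Mon, Tue, Wed — 1 of them qualifies.
Total: 18 + 1 = 19.

19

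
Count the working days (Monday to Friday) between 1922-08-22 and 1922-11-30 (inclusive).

1922-08-22 is a Tuesday.
That's 101 days from start to end, counting both.
101 = 7 × 14 + 3, so there are 14 full weeks plus 3 extra days.
Each full week contributes 5 weekdays (Mon–Fri): 14 × 5 = 70.
The 3 extra days are Tue, Wed, Thu — 3 of them qualify.
Total: 70 + 3 = 73.

73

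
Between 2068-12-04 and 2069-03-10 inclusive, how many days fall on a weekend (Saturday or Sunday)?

2068-12-04 is a Tuesday.
From 2068-12-04 to 2069-03-10 is 97 days inclusive.
97 = 7 × 13 + 6, so there are 13 full weeks plus 6 extra days.
Each full week contributes 2 weekend days (Sat, Sun): 13 × 2 = 26.
The 6 extra days are Tuesday, Wednesday, Thursday, Friday, Saturday, Sunday — 2 of them qualify.
Total: 26 + 2 = 28.

28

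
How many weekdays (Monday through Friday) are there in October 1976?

21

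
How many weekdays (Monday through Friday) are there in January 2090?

2090-01-01 is a Sunday.
From 2090-01-01 to 2090-01-31 is 31 days inclusive.
31 = 7 × 4 + 3, so there are 4 full weeks plus 3 extra days.
Each full week contributes 5 weekdays (Mon–Fri): 4 × 5 = 20.
The 3 extra days are Sun, Mon, Tue — 2 of them qualify.
Total: 20 + 2 = 22.

22 weekdays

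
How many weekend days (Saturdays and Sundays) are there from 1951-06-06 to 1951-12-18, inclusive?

1951-06-06 is a Wednesday.
The range spans 196 days (inclusive of both endpoints).
196 = 7 × 28, so the span is exactly 28 full weeks.
Each full week contributes 2 weekend days (Sat, Sun): 28 × 2 = 56.
Total: 56.

56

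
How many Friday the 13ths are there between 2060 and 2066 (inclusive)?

Friday-the-13ths by year:
2060: Feb, Aug
2061: May
2062: Jan, Oct
2063: Apr, Jul
2064: Jun
2065: Feb, Mar, Nov
2066: Aug

12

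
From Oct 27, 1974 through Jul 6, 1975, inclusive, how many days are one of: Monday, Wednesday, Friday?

108

Oct 27, 1974 is a Sunday.
From Oct 27, 1974 to Jul 6, 1975 is 253 days inclusive.
253 = 7 × 36 + 1, so there are 36 full weeks plus 1 extra day.
Each full week contributes 3 days from the set (Mon, Wed, Fri): 36 × 3 = 108.
The 1 extra day is Sun — none qualify.
Total: 108 + 0 = 108.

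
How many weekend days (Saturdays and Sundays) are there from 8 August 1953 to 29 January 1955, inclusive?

155

8 August 1953 is a Saturday.
From 8 August 1953 to 29 January 1955 is 540 days inclusive.
540 = 7 × 77 + 1, so there are 77 full weeks plus 1 extra day.
Each full week contributes 2 weekend days (Sat, Sun): 77 × 2 = 154.
The 1 extra day is Sat — 1 of them qualifies.
Total: 154 + 1 = 155.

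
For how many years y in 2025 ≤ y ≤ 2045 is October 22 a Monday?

3

Day of week of October 22 in each year:
2025: Wed, 2026: Thu, 2027: Fri, 2028: Sun, 2029: Mon ✓, 2030: Tue, 2031: Wed, 2032: Fri, 2033: Sat, 2034: Sun, 2035: Mon ✓, 2036: Wed, 2037: Thu, 2038: Fri, 2039: Sat, 2040: Mon ✓, 2041: Tue, 2042: Wed, 2043: Thu, 2044: Sat, 2045: Sun
Mondays: 2029, 2035, 2040.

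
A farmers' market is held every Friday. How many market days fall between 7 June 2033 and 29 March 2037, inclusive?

199

7 June 2033 is a Tuesday.
From 7 June 2033 to 29 March 2037 is 1392 days inclusive.
1392 = 7 × 198 + 6, so there are 198 full weeks plus 6 extra days.
Each full week contributes one Friday: 198 so far.
The 6 extra days are Tuesday, Wednesday, Thursday, Friday, Saturday, Sunday — 1 of them qualifies.
Total: 198 + 1 = 199.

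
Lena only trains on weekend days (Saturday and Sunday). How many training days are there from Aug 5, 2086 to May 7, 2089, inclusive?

Aug 5, 2086 is a Monday.
From Aug 5, 2086 to May 7, 2089 is 1007 days inclusive.
1007 = 7 × 143 + 6, so there are 143 full weeks plus 6 extra days.
Each full week contributes 2 weekend days (Sat, Sun): 143 × 2 = 286.
The 6 extra days are Mon, Tue, Wed, Thu, Fri, Sat — 1 of them qualifies.
Total: 286 + 1 = 287.

287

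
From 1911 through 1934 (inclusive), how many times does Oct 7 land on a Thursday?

Day of week of October 7 in each year:
1911: Sat, 1912: Mon, 1913: Tue, 1914: Wed, 1915: Thu ✓, 1916: Sat, 1917: Sun, 1918: Mon, 1919: Tue, 1920: Thu ✓, 1921: Fri, 1922: Sat, 1923: Sun, 1924: Tue, 1925: Wed, 1926: Thu ✓, 1927: Fri, 1928: Sun, 1929: Mon, 1930: Tue, 1931: Wed, 1932: Fri, 1933: Sat, 1934: Sun
Thursdays: 1915, 1920, 1926.

3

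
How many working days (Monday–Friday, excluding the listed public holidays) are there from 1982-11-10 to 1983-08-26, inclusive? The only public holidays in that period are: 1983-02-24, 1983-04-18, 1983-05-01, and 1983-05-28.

206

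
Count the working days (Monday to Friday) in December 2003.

23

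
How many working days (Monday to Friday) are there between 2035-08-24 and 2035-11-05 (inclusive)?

2035-08-24 is a Friday.
The range spans 74 days (inclusive of both endpoints).
74 = 7 × 10 + 4, so there are 10 full weeks plus 4 extra days.
Each full week contributes 5 weekdays (Mon–Fri): 10 × 5 = 50.
The 4 extra days are Fri, Sat, Sun, Mon — 2 of them qualify.
Total: 50 + 2 = 52.

52 weekdays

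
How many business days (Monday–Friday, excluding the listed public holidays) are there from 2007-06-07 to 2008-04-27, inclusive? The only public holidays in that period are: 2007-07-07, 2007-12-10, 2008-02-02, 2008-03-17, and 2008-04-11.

2007-06-07 is a Thursday.
From 2007-06-07 to 2008-04-27 is 326 days inclusive.
326 = 7 × 46 + 4, so there are 46 full weeks plus 4 extra days.
Each full week contributes 5 weekdays (Mon–Fri): 46 × 5 = 230.
The 4 extra days are Thu, Fri, Sat, Sun — 2 of them qualify.
Total: 230 + 2 = 232.
Holidays: 2007-07-07 (Sat); 2007-12-10 (Mon); 2008-02-02 (Sat); 2008-03-17 (Mon); 2008-04-11 (Fri).
3 of the 5 holidays fall on weekdays; the rest are weekends and were already excluded.
Business days: 232 − 3 = 229.

229 business days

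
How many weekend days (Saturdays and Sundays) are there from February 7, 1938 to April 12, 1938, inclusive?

February 7, 1938 is a Monday.
That's 65 days from start to end, counting both.
65 = 7 × 9 + 2, so there are 9 full weeks plus 2 extra days.
Each full week contributes 2 weekend days (Sat, Sun): 9 × 2 = 18.
The 2 extra days are Monday, Tuesday — none qualify.
Total: 18 + 0 = 18.

18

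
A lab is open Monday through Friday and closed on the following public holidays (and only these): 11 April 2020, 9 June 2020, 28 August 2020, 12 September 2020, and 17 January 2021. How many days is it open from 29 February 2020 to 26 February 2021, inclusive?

258

29 February 2020 is a Saturday.
The range spans 364 days (inclusive of both endpoints).
364 = 7 × 52, so the span is exactly 52 full weeks.
Each full week contributes 5 weekdays (Mon–Fri): 52 × 5 = 260.
Holidays: 11 April 2020 (Sat); 9 June 2020 (Tue); 28 August 2020 (Fri); 12 September 2020 (Sat); 17 January 2021 (Sun).
2 of the 5 holidays fall on weekdays; the rest are weekends and were already excluded.
Business days: 260 − 2 = 258.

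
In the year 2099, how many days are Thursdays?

2099-01-01 is a Thursday.
From 2099-01-01 to 2099-12-31 is 365 days inclusive.
365 = 7 × 52 + 1, so there are 52 full weeks plus 1 extra day.
Each full week contributes one Thursday: 52 so far.
The 1 extra day is Thu — 1 of them qualifies.
Total: 52 + 1 = 53.

53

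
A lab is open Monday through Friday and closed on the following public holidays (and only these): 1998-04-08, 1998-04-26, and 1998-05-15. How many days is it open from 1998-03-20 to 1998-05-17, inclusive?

39 working days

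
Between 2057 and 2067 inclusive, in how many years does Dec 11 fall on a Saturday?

Day of week of December 11 in each year:
2057: Tue, 2058: Wed, 2059: Thu, 2060: Sat ✓, 2061: Sun, 2062: Mon, 2063: Tue, 2064: Thu, 2065: Fri, 2066: Sat ✓, 2067: Sun
Saturdays: 2060, 2066.

2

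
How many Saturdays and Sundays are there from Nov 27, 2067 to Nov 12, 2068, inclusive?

101

Nov 27, 2067 is a Sunday.
From Nov 27, 2067 to Nov 12, 2068 is 352 days inclusive.
352 = 7 × 50 + 2, so there are 50 full weeks plus 2 extra days.
Each full week contributes 2 weekend days (Sat, Sun): 50 × 2 = 100.
The 2 extra days are Sunday, Monday — 1 of them qualifies.
Total: 100 + 1 = 101.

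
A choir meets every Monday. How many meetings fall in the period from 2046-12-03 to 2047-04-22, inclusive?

2046-12-03 is a Monday.
The range spans 141 days (inclusive of both endpoints).
141 = 7 × 20 + 1, so there are 20 full weeks plus 1 extra day.
Each full week contributes one Monday: 20 so far.
The 1 extra day is Monday — 1 of them qualifies.
Total: 20 + 1 = 21.

21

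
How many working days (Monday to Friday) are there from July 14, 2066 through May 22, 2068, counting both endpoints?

July 14, 2066 is a Wednesday.
The range spans 679 days (inclusive of both endpoints).
679 = 7 × 97, so the span is exactly 97 full weeks.
Each full week contributes 5 weekdays (Mon–Fri): 97 × 5 = 485.

485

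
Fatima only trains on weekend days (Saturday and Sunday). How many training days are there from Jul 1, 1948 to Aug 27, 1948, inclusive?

Jul 1, 1948 is a Thursday.
The range spans 58 days (inclusive of both endpoints).
58 = 7 × 8 + 2, so there are 8 full weeks plus 2 extra days.
Each full week contributes 2 weekend days (Sat, Sun): 8 × 2 = 16.
The 2 extra days are Thursday, Friday — none qualify.
Total: 16 + 0 = 16.

16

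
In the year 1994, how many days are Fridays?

52

Jan 1, 1994 is a Saturday.
From Jan 1, 1994 to Dec 31, 1994 is 365 days inclusive.
365 = 7 × 52 + 1, so there are 52 full weeks plus 1 extra day.
Each full week contributes one Friday: 52 so far.
The 1 extra day is Saturday — none qualify.
Total: 52 + 0 = 52.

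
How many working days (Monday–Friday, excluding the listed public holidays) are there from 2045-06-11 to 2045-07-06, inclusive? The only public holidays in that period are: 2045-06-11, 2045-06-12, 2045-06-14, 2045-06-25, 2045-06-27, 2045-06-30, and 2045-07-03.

2045-06-11 is a Sunday.
That's 26 days from start to end, counting both.
26 = 7 × 3 + 5, so there are 3 full weeks plus 5 extra days.
Each full week contributes 5 weekdays (Mon–Fri): 3 × 5 = 15.
The 5 extra days are Sunday, Monday, Tuesday, Wednesday, Thursday — 4 of them qualify.
Total: 15 + 4 = 19.
Holidays: 2045-06-11 (Sun); 2045-06-12 (Mon); 2045-06-14 (Wed); 2045-06-25 (Sun); 2045-06-27 (Tue); 2045-06-30 (Fri); 2045-07-03 (Mon).
5 of the 7 holidays fall on weekdays; the rest are weekends and were already excluded.
Business days: 19 − 5 = 14.

14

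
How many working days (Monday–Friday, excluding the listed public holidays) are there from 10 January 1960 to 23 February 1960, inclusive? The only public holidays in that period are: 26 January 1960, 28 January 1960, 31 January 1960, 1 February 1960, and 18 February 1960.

10 January 1960 is a Sunday.
That's 45 days from start to end, counting both.
45 = 7 × 6 + 3, so there are 6 full weeks plus 3 extra days.
Each full week contributes 5 weekdays (Mon–Fri): 6 × 5 = 30.
The 3 extra days are Sun, Mon, Tue — 2 of them qualify.
Total: 30 + 2 = 32.
Holidays: 26 January 1960 (Tue); 28 January 1960 (Thu); 31 January 1960 (Sun); 1 February 1960 (Mon); 18 February 1960 (Thu).
4 of the 5 holidays fall on weekdays; the rest are weekends and were already excluded.
Business days: 32 − 4 = 28.

28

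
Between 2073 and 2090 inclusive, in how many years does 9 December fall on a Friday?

Day of week of December 9 in each year:
2073: Sat, 2074: Sun, 2075: Mon, 2076: Wed, 2077: Thu, 2078: Fri ✓, 2079: Sat, 2080: Mon, 2081: Tue, 2082: Wed, 2083: Thu, 2084: Sat, 2085: Sun, 2086: Mon, 2087: Tue, 2088: Thu, 2089: Fri ✓, 2090: Sat
Fridays: 2078, 2089.

2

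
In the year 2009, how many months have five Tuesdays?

A month has five Tuesdays exactly when Tuesday falls within its first (length − 28) days.
Jan: 31 days, starts Thu → 5 of Thu, Fri, Sat
Feb: 28 days, starts Sun → 5 of (none)
Mar: 31 days, starts Sun → 5 of Sun, Mon, Tue ✓
Apr: 30 days, starts Wed → 5 of Wed, Thu
May: 31 days, starts Fri → 5 of Fri, Sat, Sun
Jun: 30 days, starts Mon → 5 of Mon, Tue ✓
Jul: 31 days, starts Wed → 5 of Wed, Thu, Fri
Aug: 31 days, starts Sat → 5 of Sat, Sun, Mon
Sep: 30 days, starts Tue → 5 of Tue, Wed ✓
Oct: 31 days, starts Thu → 5 of Thu, Fri, Sat
Nov: 30 days, starts Sun → 5 of Sun, Mon
Dec: 31 days, starts Tue → 5 of Tue, Wed, Thu ✓
Months with five Tuesdays: Mar, Jun, Sep, Dec.

4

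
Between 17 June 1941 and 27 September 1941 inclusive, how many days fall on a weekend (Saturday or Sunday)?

17 June 1941 is a Tuesday.
From 17 June 1941 to 27 September 1941 is 103 days inclusive.
103 = 7 × 14 + 5, so there are 14 full weeks plus 5 extra days.
Each full week contributes 2 weekend days (Sat, Sun): 14 × 2 = 28.
The 5 extra days are Tue, Wed, Thu, Fri, Sat — 1 of them qualifies.
Total: 28 + 1 = 29.

29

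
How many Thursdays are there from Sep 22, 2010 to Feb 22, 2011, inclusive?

22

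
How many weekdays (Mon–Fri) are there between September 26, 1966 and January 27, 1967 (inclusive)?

September 26, 1966 is a Monday.
That's 124 days from start to end, counting both.
124 = 7 × 17 + 5, so there are 17 full weeks plus 5 extra days.
Each full week contributes 5 weekdays (Mon–Fri): 17 × 5 = 85.
The 5 extra days are Monday, Tuesday, Wednesday, Thursday, Friday — 5 of them qualify.
Total: 85 + 5 = 90.

90 weekdays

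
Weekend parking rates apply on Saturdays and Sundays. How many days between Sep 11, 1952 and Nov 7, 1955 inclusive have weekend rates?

Sep 11, 1952 is a Thursday.
From Sep 11, 1952 to Nov 7, 1955 is 1153 days inclusive.
1153 = 7 × 164 + 5, so there are 164 full weeks plus 5 extra days.
Each full week contributes 2 weekend days (Sat, Sun): 164 × 2 = 328.
The 5 extra days are Thursday, Friday, Saturday, Sunday, Monday — 2 of them qualify.
Total: 328 + 2 = 330.

330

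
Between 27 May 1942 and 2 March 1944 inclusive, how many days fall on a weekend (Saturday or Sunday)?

184

27 May 1942 is a Wednesday.
That's 646 days from start to end, counting both.
646 = 7 × 92 + 2, so there are 92 full weeks plus 2 extra days.
Each full week contributes 2 weekend days (Sat, Sun): 92 × 2 = 184.
The 2 extra days are Wednesday, Thursday — none qualify.
Total: 184 + 0 = 184.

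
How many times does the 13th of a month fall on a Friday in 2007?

The 13th falls on a Friday when the month's 13th has weekday Fri.
Jan 13 is Sat; Feb 13 is Tue; Mar 13 is Tue; Apr 13 is Fri ✓; May 13 is Sun; Jun 13 is Wed; Jul 13 is Fri ✓; Aug 13 is Mon; Sep 13 is Thu; Oct 13 is Sat; Nov 13 is Tue; Dec 13 is Thu.
Friday the 13ths: Apr, Jul.

2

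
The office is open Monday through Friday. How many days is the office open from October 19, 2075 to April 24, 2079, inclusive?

916 weekdays

October 19, 2075 is a Saturday.
That's 1284 days from start to end, counting both.
1284 = 7 × 183 + 3, so there are 183 full weeks plus 3 extra days.
Each full week contributes 5 weekdays (Mon–Fri): 183 × 5 = 915.
The 3 extra days are Saturday, Sunday, Monday — 1 of them qualifies.
Total: 915 + 1 = 916.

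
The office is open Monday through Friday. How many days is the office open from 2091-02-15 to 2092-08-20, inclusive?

395

2091-02-15 is a Thursday.
The range spans 553 days (inclusive of both endpoints).
553 = 7 × 79, so the span is exactly 79 full weeks.
Each full week contributes 5 weekdays (Mon–Fri): 79 × 5 = 395.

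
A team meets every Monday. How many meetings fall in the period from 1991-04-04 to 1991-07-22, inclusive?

1991-04-04 is a Thursday.
From 1991-04-04 to 1991-07-22 is 110 days inclusive.
110 = 7 × 15 + 5, so there are 15 full weeks plus 5 extra days.
Each full week contributes one Monday: 15 so far.
The 5 extra days are Thu, Fri, Sat, Sun, Mon — 1 of them qualifies.
Total: 15 + 1 = 16.

16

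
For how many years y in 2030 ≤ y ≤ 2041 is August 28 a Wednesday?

2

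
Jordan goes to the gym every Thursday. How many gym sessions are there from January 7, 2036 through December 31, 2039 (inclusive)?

208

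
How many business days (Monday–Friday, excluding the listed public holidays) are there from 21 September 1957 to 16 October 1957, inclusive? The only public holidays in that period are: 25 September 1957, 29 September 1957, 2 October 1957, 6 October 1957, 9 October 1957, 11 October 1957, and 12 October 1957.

14

21 September 1957 is a Saturday.
The range spans 26 days (inclusive of both endpoints).
26 = 7 × 3 + 5, so there are 3 full weeks plus 5 extra days.
Each full week contributes 5 weekdays (Mon–Fri): 3 × 5 = 15.
The 5 extra days are Sat, Sun, Mon, Tue, Wed — 3 of them qualify.
Total: 15 + 3 = 18.
Holidays: 25 September 1957 (Wed); 29 September 1957 (Sun); 2 October 1957 (Wed); 6 October 1957 (Sun); 9 October 1957 (Wed); 11 October 1957 (Fri); 12 October 1957 (Sat).
4 of the 7 holidays fall on weekdays; the rest are weekends and were already excluded.
Business days: 18 − 4 = 14.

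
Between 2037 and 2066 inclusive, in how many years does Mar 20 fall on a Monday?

4

Day of week of March 20 in each year:
2037: Fri, 2038: Sat, 2039: Sun, 2040: Tue, 2041: Wed, 2042: Thu, 2043: Fri, 2044: Sun, 2045: Mon ✓, 2046: Tue, 2047: Wed, 2048: Fri, 2049: Sat, 2050: Sun, 2051: Mon ✓, 2052: Wed, 2053: Thu, 2054: Fri, 2055: Sat, 2056: Mon ✓, 2057: Tue, 2058: Wed, 2059: Thu, 2060: Sat, 2061: Sun, 2062: Mon ✓, 2063: Tue, 2064: Thu, 2065: Fri, 2066: Sat
Mondays: 2045, 2051, 2056, 2062.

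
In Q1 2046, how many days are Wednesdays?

13

January 1, 2046 is a Monday.
The range spans 90 days (inclusive of both endpoints).
90 = 7 × 12 + 6, so there are 12 full weeks plus 6 extra days.
Each full week contributes one Wednesday: 12 so far.
The 6 extra days are Mon, Tue, Wed, Thu, Fri, Sat — 1 of them qualifies.
Total: 12 + 1 = 13.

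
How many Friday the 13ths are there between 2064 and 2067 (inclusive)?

6

Friday-the-13ths by year:
2064: Jun
2065: Feb, Mar, Nov
2066: Aug
2067: May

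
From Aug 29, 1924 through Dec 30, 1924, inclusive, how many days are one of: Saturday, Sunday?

36

Aug 29, 1924 is a Friday.
The range spans 124 days (inclusive of both endpoints).
124 = 7 × 17 + 5, so there are 17 full weeks plus 5 extra days.
Each full week contributes 2 days from the set (Sat, Sun): 17 × 2 = 34.
The 5 extra days are Friday, Saturday, Sunday, Monday, Tuesday — 2 of them qualify.
Total: 34 + 2 = 36.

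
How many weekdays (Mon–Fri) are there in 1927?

Jan 1, 1927 is a Saturday.
From Jan 1, 1927 to Dec 31, 1927 is 365 days inclusive.
365 = 7 × 52 + 1, so there are 52 full weeks plus 1 extra day.
Each full week contributes 5 weekdays (Mon–Fri): 52 × 5 = 260.
The 1 extra day is Saturday — none qualify.
Total: 260 + 0 = 260.

260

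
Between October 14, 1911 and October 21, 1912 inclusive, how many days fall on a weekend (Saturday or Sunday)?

October 14, 1911 is a Saturday.
The range spans 374 days (inclusive of both endpoints).
374 = 7 × 53 + 3, so there are 53 full weeks plus 3 extra days.
Each full week contributes 2 weekend days (Sat, Sun): 53 × 2 = 106.
The 3 extra days are Sat, Sun, Mon — 2 of them qualify.
Total: 106 + 2 = 108.

108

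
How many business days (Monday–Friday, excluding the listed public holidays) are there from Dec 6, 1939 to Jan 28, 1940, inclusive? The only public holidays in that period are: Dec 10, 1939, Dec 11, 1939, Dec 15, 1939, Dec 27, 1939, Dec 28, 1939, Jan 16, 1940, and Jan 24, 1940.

32

Dec 6, 1939 is a Wednesday.
That's 54 days from start to end, counting both.
54 = 7 × 7 + 5, so there are 7 full weeks plus 5 extra days.
Each full week contributes 5 weekdays (Mon–Fri): 7 × 5 = 35.
The 5 extra days are Wed, Thu, Fri, Sat, Sun — 3 of them qualify.
Total: 35 + 3 = 38.
Holidays: Dec 10, 1939 (Sun); Dec 11, 1939 (Mon); Dec 15, 1939 (Fri); Dec 27, 1939 (Wed); Dec 28, 1939 (Thu); Jan 16, 1940 (Tue); Jan 24, 1940 (Wed).
6 of the 7 holidays fall on weekdays; the rest are weekends and were already excluded.
Business days: 38 − 6 = 32.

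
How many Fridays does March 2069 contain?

5

2069-03-01 is a Friday.
From 2069-03-01 to 2069-03-31 is 31 days inclusive.
31 = 7 × 4 + 3, so there are 4 full weeks plus 3 extra days.
Each full week contributes one Friday: 4 so far.
The 3 extra days are Friday, Saturday, Sunday — 1 of them qualifies.
Total: 4 + 1 = 5.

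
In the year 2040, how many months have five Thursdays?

A month has five Thursdays exactly when Thursday falls within its first (length − 28) days.
Jan: 31 days, starts Sun → 5 of Sun, Mon, Tue
Feb: 29 days, starts Wed → 5 of Wed
Mar: 31 days, starts Thu → 5 of Thu, Fri, Sat ✓
Apr: 30 days, starts Sun → 5 of Sun, Mon
May: 31 days, starts Tue → 5 of Tue, Wed, Thu ✓
Jun: 30 days, starts Fri → 5 of Fri, Sat
Jul: 31 days, starts Sun → 5 of Sun, Mon, Tue
Aug: 31 days, starts Wed → 5 of Wed, Thu, Fri ✓
Sep: 30 days, starts Sat → 5 of Sat, Sun
Oct: 31 days, starts Mon → 5 of Mon, Tue, Wed
Nov: 30 days, starts Thu → 5 of Thu, Fri ✓
Dec: 31 days, starts Sat → 5 of Sat, Sun, Mon
Months with five Thursdays: Mar, May, Aug, Nov.

4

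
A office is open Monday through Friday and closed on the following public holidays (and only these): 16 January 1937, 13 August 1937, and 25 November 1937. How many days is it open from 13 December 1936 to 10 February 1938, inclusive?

302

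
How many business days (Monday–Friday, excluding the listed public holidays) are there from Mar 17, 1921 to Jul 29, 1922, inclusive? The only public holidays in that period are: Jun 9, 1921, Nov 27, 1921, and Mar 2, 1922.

Mar 17, 1921 is a Thursday.
From Mar 17, 1921 to Jul 29, 1922 is 500 days inclusive.
500 = 7 × 71 + 3, so there are 71 full weeks plus 3 extra days.
Each full week contributes 5 weekdays (Mon–Fri): 71 × 5 = 355.
The 3 extra days are Thu, Fri, Sat — 2 of them qualify.
Total: 355 + 2 = 357.
Holidays: Jun 9, 1921 (Thu); Nov 27, 1921 (Sun); Mar 2, 1922 (Thu).
2 of the 3 holidays fall on weekdays; the rest are weekends and were already excluded.
Business days: 357 − 2 = 355.

355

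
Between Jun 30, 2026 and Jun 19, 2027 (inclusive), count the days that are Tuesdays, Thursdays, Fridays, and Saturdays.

Jun 30, 2026 is a Tuesday.
The range spans 355 days (inclusive of both endpoints).
355 = 7 × 50 + 5, so there are 50 full weeks plus 5 extra days.
Each full week contributes 4 days from the set (Tue, Thu, Fri, Sat): 50 × 4 = 200.
The 5 extra days are Tue, Wed, Thu, Fri, Sat — 4 of them qualify.
Total: 200 + 4 = 204.

204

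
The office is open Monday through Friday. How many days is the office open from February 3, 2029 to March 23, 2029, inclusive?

35 weekdays

February 3, 2029 is a Saturday.
The range spans 49 days (inclusive of both endpoints).
49 = 7 × 7, so the span is exactly 7 full weeks.
Each full week contributes 5 weekdays (Mon–Fri): 7 × 5 = 35.
Total: 35.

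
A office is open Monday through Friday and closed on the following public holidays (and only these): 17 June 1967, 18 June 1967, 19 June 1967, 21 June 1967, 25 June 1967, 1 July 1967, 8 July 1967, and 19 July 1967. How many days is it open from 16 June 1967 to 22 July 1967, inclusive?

16 June 1967 is a Friday.
From 16 June 1967 to 22 July 1967 is 37 days inclusive.
37 = 7 × 5 + 2, so there are 5 full weeks plus 2 extra days.
Each full week contributes 5 weekdays (Mon–Fri): 5 × 5 = 25.
The 2 extra days are Friday, Saturday — 1 of them qualifies.
Total: 25 + 1 = 26.
Holidays: 17 June 1967 (Sat); 18 June 1967 (Sun); 19 June 1967 (Mon); 21 June 1967 (Wed); 25 June 1967 (Sun); 1 July 1967 (Sat); 8 July 1967 (Sat); 19 July 1967 (Wed).
3 of the 8 holidays fall on weekdays; the rest are weekends and were already excluded.
Business days: 26 − 3 = 23.

23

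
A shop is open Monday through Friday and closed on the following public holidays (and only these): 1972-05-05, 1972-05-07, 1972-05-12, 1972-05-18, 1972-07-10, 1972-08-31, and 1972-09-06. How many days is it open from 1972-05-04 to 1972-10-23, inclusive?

117

1972-05-04 is a Thursday.
That's 173 days from start to end, counting both.
173 = 7 × 24 + 5, so there are 24 full weeks plus 5 extra days.
Each full week contributes 5 weekdays (Mon–Fri): 24 × 5 = 120.
The 5 extra days are Thursday, Friday, Saturday, Sunday, Monday — 3 of them qualify.
Total: 120 + 3 = 123.
Holidays: 1972-05-05 (Fri); 1972-05-07 (Sun); 1972-05-12 (Fri); 1972-05-18 (Thu); 1972-07-10 (Mon); 1972-08-31 (Thu); 1972-09-06 (Wed).
6 of the 7 holidays fall on weekdays; the rest are weekends and were already excluded.
Business days: 123 − 6 = 117.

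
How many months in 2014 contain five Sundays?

4

A month has five Sundays exactly when Sunday falls within its first (length − 28) days.
Jan: 31 days, starts Wed → 5 of Wed, Thu, Fri
Feb: 28 days, starts Sat → 5 of (none)
Mar: 31 days, starts Sat → 5 of Sat, Sun, Mon ✓
Apr: 30 days, starts Tue → 5 of Tue, Wed
May: 31 days, starts Thu → 5 of Thu, Fri, Sat
Jun: 30 days, starts Sun → 5 of Sun, Mon ✓
Jul: 31 days, starts Tue → 5 of Tue, Wed, Thu
Aug: 31 days, starts Fri → 5 of Fri, Sat, Sun ✓
Sep: 30 days, starts Mon → 5 of Mon, Tue
Oct: 31 days, starts Wed → 5 of Wed, Thu, Fri
Nov: 30 days, starts Sat → 5 of Sat, Sun ✓
Dec: 31 days, starts Mon → 5 of Mon, Tue, Wed
Months with five Sundays: Mar, Jun, Aug, Nov.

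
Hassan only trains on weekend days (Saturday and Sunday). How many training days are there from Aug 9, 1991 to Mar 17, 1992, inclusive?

Aug 9, 1991 is a Friday.
From Aug 9, 1991 to Mar 17, 1992 is 222 days inclusive.
222 = 7 × 31 + 5, so there are 31 full weeks plus 5 extra days.
Each full week contributes 2 weekend days (Sat, Sun): 31 × 2 = 62.
The 5 extra days are Friday, Saturday, Sunday, Monday, Tuesday — 2 of them qualify.
Total: 62 + 2 = 64.

64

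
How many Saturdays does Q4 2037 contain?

1 October 2037 is a Thursday.
From 1 October 2037 to 31 December 2037 is 92 days inclusive.
92 = 7 × 13 + 1, so there are 13 full weeks plus 1 extra day.
Each full week contributes one Saturday: 13 so far.
The 1 extra day is Thursday — none qualify.
Total: 13 + 0 = 13.

13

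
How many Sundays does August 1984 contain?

August 1, 1984 is a Wednesday.
The range spans 31 days (inclusive of both endpoints).
31 = 7 × 4 + 3, so there are 4 full weeks plus 3 extra days.
Each full week contributes one Sunday: 4 so far.
The 3 extra days are Wed, Thu, Fri — none qualify.
Total: 4 + 0 = 4.

4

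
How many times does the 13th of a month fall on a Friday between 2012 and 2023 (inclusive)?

Friday-the-13ths by year:
2012: Jan, Apr, Jul
2013: Sep, Dec
2014: Jun
2015: Feb, Mar, Nov
2016: May
2017: Jan, Oct
2018: Apr, Jul
2019: Sep, Dec
2020: Mar, Nov
2021: Aug
2022: May
2023: Jan, Oct

22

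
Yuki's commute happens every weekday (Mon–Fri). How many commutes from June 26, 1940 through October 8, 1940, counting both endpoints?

June 26, 1940 is a Wednesday.
From June 26, 1940 to October 8, 1940 is 105 days inclusive.
105 = 7 × 15, so the span is exactly 15 full weeks.
Each full week contributes 5 weekdays (Mon–Fri): 15 × 5 = 75.
Total: 75.

75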